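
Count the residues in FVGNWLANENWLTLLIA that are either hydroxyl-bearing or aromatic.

Hydroxyl-bearing: S, T, Y. Aromatic: F, W, Y.
Hydroxyl-bearing residues here: T13 (1).
Aromatic residues here: F1, W5, W11 (3).
(Y belongs to both groups, but none appear in this sequence.) Total = 1 + 3 = 4.

4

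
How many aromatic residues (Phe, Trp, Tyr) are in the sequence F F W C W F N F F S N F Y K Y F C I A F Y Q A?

13

Matching residues: F1, F2, W3, W5, F6, F8, F9, F12, Y13, Y15, F16, F20, Y21.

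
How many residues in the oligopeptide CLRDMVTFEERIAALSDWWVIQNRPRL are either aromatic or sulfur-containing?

Aromatic: F, W, Y. Sulfur-containing: C, M.
Aromatic residues here: F8, W18, W19 (3).
Sulfur-containing residues here: C1, M5 (2).
The two groups share no amino acid, so total = 3 + 2 = 5.

5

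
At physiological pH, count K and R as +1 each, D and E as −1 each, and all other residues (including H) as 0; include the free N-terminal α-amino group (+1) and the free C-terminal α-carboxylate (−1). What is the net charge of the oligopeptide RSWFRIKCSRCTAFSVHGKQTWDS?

+4

Positive (K, R): R1, R5, K7, R10, K19 → +5.
Negative (D, E): D23 → −1.
The N-terminus (+1) and C-terminus (−1) cancel.
Net charge = (+5) + (−1) = +4.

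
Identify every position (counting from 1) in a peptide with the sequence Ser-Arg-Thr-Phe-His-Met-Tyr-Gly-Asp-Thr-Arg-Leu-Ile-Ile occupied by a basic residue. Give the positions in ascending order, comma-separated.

2, 5, 11

The basic amino acids are Lys (K), Arg (R), and His (H).
Matching residues: Arg2, His5, Arg11.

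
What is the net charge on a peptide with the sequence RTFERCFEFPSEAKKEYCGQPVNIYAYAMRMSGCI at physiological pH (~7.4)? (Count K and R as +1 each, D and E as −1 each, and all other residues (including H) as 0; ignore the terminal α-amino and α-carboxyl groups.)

Positive (K, R): R1, R5, K14, K15, R30 → +5.
Negative (D, E): E4, E8, E12, E16 → −4.
Net charge = (+5) + (−4) = +1.

+1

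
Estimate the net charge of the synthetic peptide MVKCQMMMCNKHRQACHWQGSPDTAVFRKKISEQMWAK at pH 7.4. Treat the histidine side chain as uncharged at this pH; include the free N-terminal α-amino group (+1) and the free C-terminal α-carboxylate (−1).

The side chains ionized at physiological pH are Lys/Arg (+1) and Asp/Glu (−1); with His treated as neutral, nothing else contributes.
Positive (K, R): K3, K11, R13, R28, K29, K30, K38 → +7.
Negative (D, E): D23, E33 → −2.
The N-terminus (+1) and C-terminus (−1) cancel.
Net charge = (+7) + (−2) = +5.

+5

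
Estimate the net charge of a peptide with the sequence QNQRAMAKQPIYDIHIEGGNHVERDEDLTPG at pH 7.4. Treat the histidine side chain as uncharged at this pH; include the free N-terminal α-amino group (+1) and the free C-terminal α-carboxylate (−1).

-3

The side chains ionized at physiological pH are Lys/Arg (+1) and Asp/Glu (−1); with His treated as neutral, nothing else contributes.
Positive (K, R): R4, K8, R24 → +3.
Negative (D, E): D13, E17, E23, D25, E26, D27 → −6.
The N-terminus (+1) and C-terminus (−1) cancel.
Net charge = (+3) + (−6) = −3.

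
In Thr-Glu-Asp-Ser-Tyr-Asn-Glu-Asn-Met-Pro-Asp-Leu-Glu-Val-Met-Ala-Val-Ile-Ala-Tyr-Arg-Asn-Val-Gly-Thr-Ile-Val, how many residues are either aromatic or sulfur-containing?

4

Aromatic: F, W, Y. Sulfur-containing: C, M.
Aromatic residues here: Tyr5, Tyr20 (2).
Sulfur-containing residues here: Met9, Met15 (2).
The two groups share no amino acid, so total = 2 + 2 = 4.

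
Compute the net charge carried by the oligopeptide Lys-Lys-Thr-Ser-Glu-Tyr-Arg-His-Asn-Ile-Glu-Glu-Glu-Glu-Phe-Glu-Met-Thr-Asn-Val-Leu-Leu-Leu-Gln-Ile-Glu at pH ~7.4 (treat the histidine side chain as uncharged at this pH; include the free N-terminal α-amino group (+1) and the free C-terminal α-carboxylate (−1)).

At pH ~7.4 the Lys and Arg side chains are protonated (+1), the Asp and Glu side chains are deprotonated (−1), and with His taken as neutral all other side chains carry no charge.
Positive (K, R): Lys1, Lys2, Arg7 → +3.
Negative (D, E): Glu5, Glu11, Glu12, Glu13, Glu14, Glu16, Glu26 → −7.
The N-terminus (+1) and C-terminus (−1) cancel.
Net charge = (+3) + (−7) = −4.

-4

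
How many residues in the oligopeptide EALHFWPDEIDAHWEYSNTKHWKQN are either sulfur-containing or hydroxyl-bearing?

Sulfur-containing: C, M. Hydroxyl-bearing: S, T, Y.
Sulfur-containing residues here: none (0).
Hydroxyl-bearing residues here: Y16, S17, T19 (3).
The two groups share no amino acid, so total = 0 + 3 = 3.

3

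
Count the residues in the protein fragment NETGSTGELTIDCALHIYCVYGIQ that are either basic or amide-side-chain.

Basic: H, K, R. Amide-side-chain: N, Q.
Basic residues here: H16 (1).
Amide-side-chain residues here: N1, Q24 (2).
The two groups share no amino acid, so total = 1 + 2 = 3.

3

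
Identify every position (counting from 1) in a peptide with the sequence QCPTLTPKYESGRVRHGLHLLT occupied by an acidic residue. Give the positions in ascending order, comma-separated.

10

The acidic residues are Asp (D) and Glu (E), whose side chains end in a carboxylate group.
Matching residues: E10.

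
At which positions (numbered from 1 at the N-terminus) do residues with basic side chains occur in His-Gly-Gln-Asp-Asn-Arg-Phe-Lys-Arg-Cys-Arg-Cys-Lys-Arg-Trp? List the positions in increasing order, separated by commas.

1, 6, 8, 9, 11, 13, 14

Lysine (K), arginine (R), and histidine (H) have basic, nitrogen-containing side chains.
Matching residues: His1, Arg6, Lys8, Arg9, Arg11, Lys13, Arg14.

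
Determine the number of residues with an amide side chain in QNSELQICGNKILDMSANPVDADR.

5

The amide-side-chain residues are Asn (N) and Gln (Q).
Matching residues: Q1, N2, Q6, N10, N18.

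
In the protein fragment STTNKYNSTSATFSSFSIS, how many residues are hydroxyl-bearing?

12

Serine (S), threonine (T), and tyrosine (Y) each carry a hydroxyl group on the side chain.
Matching residues: S1, T2, T3, Y6, S8, T9, S10, T12, S14, S15, S17, S19.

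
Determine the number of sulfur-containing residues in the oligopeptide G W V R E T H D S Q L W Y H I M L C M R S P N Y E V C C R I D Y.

5

The sulfur-bearing residues are cysteine (–SH) and methionine (–S–CH₃).
Matching residues: M16, C18, M19, C27, C28.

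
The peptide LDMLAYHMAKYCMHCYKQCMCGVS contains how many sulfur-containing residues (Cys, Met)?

Matching residues: M3, M8, C12, M13, C15, C19, M20, C21.

8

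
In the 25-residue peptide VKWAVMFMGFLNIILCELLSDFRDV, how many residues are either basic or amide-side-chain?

Basic: H, K, R. Amide-side-chain: N, Q.
Basic residues here: K2, R23 (2).
Amide-side-chain residues here: N12 (1).
The two groups share no amino acid, so total = 2 + 1 = 3.

3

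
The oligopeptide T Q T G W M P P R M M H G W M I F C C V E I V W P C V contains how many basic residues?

2

The basic amino acids are Lys (K), Arg (R), and His (H).
Matching residues: R9, H12.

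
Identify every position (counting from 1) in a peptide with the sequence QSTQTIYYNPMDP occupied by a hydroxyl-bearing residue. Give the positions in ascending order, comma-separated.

2, 3, 5, 7, 8

Matching residues: S2, T3, T5, Y7, Y8.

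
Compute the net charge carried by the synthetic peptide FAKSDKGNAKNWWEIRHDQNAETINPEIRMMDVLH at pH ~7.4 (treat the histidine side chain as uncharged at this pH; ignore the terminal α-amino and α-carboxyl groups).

Near pH 7.4, K and R contribute +1 each, D and E contribute −1 each, and every other side chain (His included, as stated) is uncharged.
Positive (K, R): K3, K6, K10, R16, R29 → +5.
Negative (D, E): D5, E14, D18, E22, E27, D32 → −6.
Net charge = (+5) + (−6) = −1.

-1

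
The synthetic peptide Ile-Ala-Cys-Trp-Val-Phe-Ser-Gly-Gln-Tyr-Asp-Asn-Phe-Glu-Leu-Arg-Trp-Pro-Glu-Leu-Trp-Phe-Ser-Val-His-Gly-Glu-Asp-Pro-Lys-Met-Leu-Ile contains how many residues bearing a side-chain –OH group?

Serine (S), threonine (T), and tyrosine (Y) each carry a hydroxyl group on the side chain.
Matching residues: Ser7, Tyr10, Ser23.

3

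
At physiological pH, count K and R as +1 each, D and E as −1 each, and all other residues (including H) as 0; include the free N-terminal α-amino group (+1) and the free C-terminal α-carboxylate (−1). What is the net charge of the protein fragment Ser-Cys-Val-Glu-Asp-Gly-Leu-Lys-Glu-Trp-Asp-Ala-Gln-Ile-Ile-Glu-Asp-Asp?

Positive (K, R): Lys8 → +1.
Negative (D, E): Glu4, Asp5, Glu9, Asp11, Glu16, Asp17, Asp18 → −7.
The N-terminus (+1) and C-terminus (−1) cancel.
Net charge = (+1) + (−7) = −6.

-6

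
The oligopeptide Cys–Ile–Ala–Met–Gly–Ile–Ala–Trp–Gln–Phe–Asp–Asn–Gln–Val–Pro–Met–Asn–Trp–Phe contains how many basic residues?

K, R, and H are the three residues with basic side chains (ε-amine, guanidinium, and imidazole respectively).
None of the 19 residues belong to this group.

0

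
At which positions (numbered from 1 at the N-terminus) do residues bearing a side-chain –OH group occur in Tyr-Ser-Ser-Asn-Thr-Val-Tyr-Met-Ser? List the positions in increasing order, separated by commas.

1, 2, 3, 5, 7, 9

S, T, and Y are the three residues with a side-chain hydroxyl.
Matching residues: Tyr1, Ser2, Ser3, Thr5, Tyr7, Ser9.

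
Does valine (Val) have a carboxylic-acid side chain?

Aspartate (D) and glutamate (E) have carboxylic-acid side chains and are the acidic amino acids.
Valine is not in this group.

No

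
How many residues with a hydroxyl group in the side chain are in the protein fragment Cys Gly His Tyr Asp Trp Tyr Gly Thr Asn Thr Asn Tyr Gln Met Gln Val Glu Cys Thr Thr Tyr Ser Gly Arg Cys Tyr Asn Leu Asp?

Serine (S), threonine (T), and tyrosine (Y) each carry a hydroxyl group on the side chain.
Matching residues: Tyr4, Tyr7, Thr9, Thr11, Tyr13, Thr20, Thr21, Tyr22, Ser23, Tyr27.

10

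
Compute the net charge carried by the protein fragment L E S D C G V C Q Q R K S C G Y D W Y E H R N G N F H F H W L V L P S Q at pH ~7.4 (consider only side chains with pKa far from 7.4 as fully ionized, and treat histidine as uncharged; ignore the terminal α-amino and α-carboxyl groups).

-1

At pH ~7.4 the Lys and Arg side chains are protonated (+1), the Asp and Glu side chains are deprotonated (−1), and with His taken as neutral all other side chains carry no charge.
Positive (K, R): R11, K12, R22 → +3.
Negative (D, E): E2, D4, D17, E20 → −4.
Net charge = (+3) + (−4) = −1.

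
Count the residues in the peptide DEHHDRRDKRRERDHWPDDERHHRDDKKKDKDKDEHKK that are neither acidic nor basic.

Acidic: D, E. Basic: K, R, H. All other residues are neither.
Matching residues: W16, P17.

2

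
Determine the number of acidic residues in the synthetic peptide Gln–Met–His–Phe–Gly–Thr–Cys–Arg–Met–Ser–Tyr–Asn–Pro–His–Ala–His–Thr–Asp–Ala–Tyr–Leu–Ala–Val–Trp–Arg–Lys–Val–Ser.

1

The acidic residues are Asp (D) and Glu (E), whose side chains end in a carboxylate group.
Matching residues: Asp18.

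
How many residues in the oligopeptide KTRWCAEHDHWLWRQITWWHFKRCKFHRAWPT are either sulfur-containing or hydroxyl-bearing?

Sulfur-containing: C, M. Hydroxyl-bearing: S, T, Y.
Sulfur-containing residues here: C5, C24 (2).
Hydroxyl-bearing residues here: T2, T17, T32 (3).
The two groups share no amino acid, so total = 2 + 3 = 5.

5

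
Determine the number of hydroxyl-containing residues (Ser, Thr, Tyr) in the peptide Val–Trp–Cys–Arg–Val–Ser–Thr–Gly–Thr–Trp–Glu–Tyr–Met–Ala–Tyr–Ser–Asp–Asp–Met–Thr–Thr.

Matching residues: Ser6, Thr7, Thr9, Tyr12, Tyr15, Ser16, Thr20, Thr21.

8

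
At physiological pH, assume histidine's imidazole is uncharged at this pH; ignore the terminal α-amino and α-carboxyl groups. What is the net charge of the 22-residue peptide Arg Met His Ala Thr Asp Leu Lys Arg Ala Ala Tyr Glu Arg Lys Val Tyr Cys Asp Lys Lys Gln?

Near pH 7.4, K and R contribute +1 each, D and E contribute −1 each, and every other side chain (His included, as stated) is uncharged.
Positive (K, R): Arg1, Lys8, Arg9, Arg14, Lys15, Lys20, Lys21 → +7.
Negative (D, E): Asp6, Glu13, Asp19 → −3.
Net charge = (+7) + (−3) = +4.

+4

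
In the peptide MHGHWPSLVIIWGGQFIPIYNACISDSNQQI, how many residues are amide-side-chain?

5

Only N (asparagine) and Q (glutamine) carry a side-chain carboxamide.
Matching residues: Q15, N21, N28, Q29, Q30.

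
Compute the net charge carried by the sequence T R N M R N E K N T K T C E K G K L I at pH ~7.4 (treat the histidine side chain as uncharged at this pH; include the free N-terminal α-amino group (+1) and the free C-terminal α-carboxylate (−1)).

+4

At pH ~7.4 the Lys and Arg side chains are protonated (+1), the Asp and Glu side chains are deprotonated (−1), and with His taken as neutral all other side chains carry no charge.
Positive (K, R): R2, R5, K8, K11, K15, K17 → +6.
Negative (D, E): E7, E14 → −2.
The N-terminus (+1) and C-terminus (−1) cancel.
Net charge = (+6) + (−2) = +4.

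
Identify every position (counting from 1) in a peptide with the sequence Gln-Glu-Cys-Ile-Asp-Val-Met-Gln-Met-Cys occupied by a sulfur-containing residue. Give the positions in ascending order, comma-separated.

The sulfur-bearing residues are cysteine (–SH) and methionine (–S–CH₃).
Matching residues: Cys3, Met7, Met9, Cys10.

3, 7, 9, 10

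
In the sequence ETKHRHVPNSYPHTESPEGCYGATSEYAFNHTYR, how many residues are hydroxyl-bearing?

11

The –OH-bearing residues are Ser, Thr (aliphatic alcohols), and Tyr (phenol).
Matching residues: T2, S10, Y11, T14, S16, Y21, T24, S25, Y27, T32, Y33.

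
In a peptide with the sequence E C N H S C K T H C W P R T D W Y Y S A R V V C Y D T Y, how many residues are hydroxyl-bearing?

Serine (S), threonine (T), and tyrosine (Y) each carry a hydroxyl group on the side chain.
Matching residues: S5, T8, T14, Y17, Y18, S19, Y25, T27, Y28.

9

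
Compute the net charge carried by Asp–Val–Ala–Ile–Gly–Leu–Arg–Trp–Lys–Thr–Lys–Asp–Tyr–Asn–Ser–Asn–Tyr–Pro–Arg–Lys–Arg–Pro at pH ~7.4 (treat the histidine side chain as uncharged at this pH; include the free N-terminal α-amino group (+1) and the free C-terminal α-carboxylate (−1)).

At pH ~7.4 the Lys and Arg side chains are protonated (+1), the Asp and Glu side chains are deprotonated (−1), and with His taken as neutral all other side chains carry no charge.
Positive (K, R): Arg7, Lys9, Lys11, Arg19, Lys20, Arg21 → +6.
Negative (D, E): Asp1, Asp12 → −2.
The N-terminus (+1) and C-terminus (−1) cancel.
Net charge = (+6) + (−2) = +4.

+4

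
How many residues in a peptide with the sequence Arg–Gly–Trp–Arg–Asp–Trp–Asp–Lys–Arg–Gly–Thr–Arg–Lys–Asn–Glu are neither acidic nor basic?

Acidic: D, E. Basic: K, R, H. All other residues are neither.
Matching residues: Gly2, Trp3, Trp6, Gly10, Thr11, Asn14.

6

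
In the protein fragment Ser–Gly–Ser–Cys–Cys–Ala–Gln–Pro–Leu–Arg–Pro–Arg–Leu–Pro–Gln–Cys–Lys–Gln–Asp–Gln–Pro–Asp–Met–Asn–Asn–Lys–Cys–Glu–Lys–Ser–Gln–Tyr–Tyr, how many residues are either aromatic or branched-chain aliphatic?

Aromatic: F, W, Y. Branched-chain aliphatic: I, L, V.
Aromatic residues here: Tyr32, Tyr33 (2).
Branched-chain aliphatic residues here: Leu9, Leu13 (2).
The two groups share no amino acid, so total = 2 + 2 = 4.

4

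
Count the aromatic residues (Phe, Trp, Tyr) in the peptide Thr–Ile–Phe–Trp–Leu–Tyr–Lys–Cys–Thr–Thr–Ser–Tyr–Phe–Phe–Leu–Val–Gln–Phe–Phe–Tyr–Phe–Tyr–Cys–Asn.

11

Matching residues: Phe3, Trp4, Tyr6, Tyr12, Phe13, Phe14, Phe18, Phe19, Tyr20, Phe21, Tyr22.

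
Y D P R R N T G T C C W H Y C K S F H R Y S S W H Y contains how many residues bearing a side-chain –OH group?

Serine (S), threonine (T), and tyrosine (Y) each carry a hydroxyl group on the side chain.
Matching residues: Y1, T7, T9, Y14, S17, Y21, S22, S23, Y26.

9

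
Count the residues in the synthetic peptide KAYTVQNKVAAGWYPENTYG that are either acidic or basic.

3

Acidic: D, E. Basic: H, K, R.
Acidic residues here: E16 (1).
Basic residues here: K1, K8 (2).
The two groups share no amino acid, so total = 1 + 2 = 3.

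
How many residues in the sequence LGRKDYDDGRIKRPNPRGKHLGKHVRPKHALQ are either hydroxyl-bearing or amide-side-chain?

3

Hydroxyl-bearing: S, T, Y. Amide-side-chain: N, Q.
Hydroxyl-bearing residues here: Y6 (1).
Amide-side-chain residues here: N15, Q32 (2).
The two groups share no amino acid, so total = 1 + 2 = 3.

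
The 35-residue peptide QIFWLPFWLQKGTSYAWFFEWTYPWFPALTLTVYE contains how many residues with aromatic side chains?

13

The aromatic amino acids are Phe (F, benzyl), Trp (W, indole), and Tyr (Y, phenol).
Matching residues: F3, W4, F7, W8, Y15, W17, F18, F19, W21, Y23, W25, F26, Y34.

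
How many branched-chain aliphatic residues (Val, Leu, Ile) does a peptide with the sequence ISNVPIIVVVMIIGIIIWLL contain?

14

Matching residues: I1, V4, I6, I7, V8, V9, V10, I12, I13, I15, I16, I17, L19, L20.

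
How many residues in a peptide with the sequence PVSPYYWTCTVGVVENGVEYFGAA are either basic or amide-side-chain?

1

Basic: H, K, R. Amide-side-chain: N, Q.
Basic residues here: none (0).
Amide-side-chain residues here: N16 (1).
The two groups share no amino acid, so total = 0 + 1 = 1.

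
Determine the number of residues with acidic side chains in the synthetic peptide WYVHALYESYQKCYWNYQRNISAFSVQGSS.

The acidic residues are Asp (D) and Glu (E), whose side chains end in a carboxylate group.
Matching residues: E8.

1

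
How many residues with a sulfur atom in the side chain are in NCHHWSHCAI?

2

Cysteine (C, thiol) and methionine (M, thioether) are the two sulfur-containing amino acids.
Matching residues: C2, C8.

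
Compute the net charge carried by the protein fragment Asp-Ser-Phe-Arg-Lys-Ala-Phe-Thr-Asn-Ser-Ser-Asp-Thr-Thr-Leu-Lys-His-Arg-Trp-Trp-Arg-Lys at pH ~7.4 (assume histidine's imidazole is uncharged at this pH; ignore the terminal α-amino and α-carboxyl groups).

+4

At pH ~7.4 the Lys and Arg side chains are protonated (+1), the Asp and Glu side chains are deprotonated (−1), and with His taken as neutral all other side chains carry no charge.
Positive (K, R): Arg4, Lys5, Lys16, Arg18, Arg21, Lys22 → +6.
Negative (D, E): Asp1, Asp12 → −2.
Net charge = (+6) + (−2) = +4.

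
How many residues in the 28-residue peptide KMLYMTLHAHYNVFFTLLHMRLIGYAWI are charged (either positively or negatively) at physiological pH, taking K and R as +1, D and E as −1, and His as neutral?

Charged side chains at pH ~7.4: K, R (positive); D, E (negative).
Matching residues: K1, R21.

2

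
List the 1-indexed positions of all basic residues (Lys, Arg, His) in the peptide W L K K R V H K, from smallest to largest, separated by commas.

3, 4, 5, 7, 8

Matching residues: K3, K4, R5, H7, K8.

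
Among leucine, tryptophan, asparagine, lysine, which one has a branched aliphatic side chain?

The BCAAs are Val, Leu, and Ile — aliphatic side chains with a branch point.
Of the listed options, only leucine belongs to this group.

leucine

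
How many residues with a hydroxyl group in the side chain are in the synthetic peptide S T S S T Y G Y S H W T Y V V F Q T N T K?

12

The –OH-bearing residues are Ser, Thr (aliphatic alcohols), and Tyr (phenol).
Matching residues: S1, T2, S3, S4, T5, Y6, Y8, S9, T12, Y13, T18, T20.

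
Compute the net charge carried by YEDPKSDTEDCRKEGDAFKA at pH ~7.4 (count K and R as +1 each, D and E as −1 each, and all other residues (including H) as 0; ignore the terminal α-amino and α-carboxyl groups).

-3

Positive (K, R): K5, R12, K13, K19 → +4.
Negative (D, E): E2, D3, D7, E9, D10, E14, D16 → −7.
Net charge = (+4) + (−7) = −3.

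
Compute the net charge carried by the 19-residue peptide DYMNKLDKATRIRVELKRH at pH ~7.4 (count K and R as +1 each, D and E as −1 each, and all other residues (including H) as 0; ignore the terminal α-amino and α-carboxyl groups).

Positive (K, R): K5, K8, R11, R13, K17, R18 → +6.
Negative (D, E): D1, D7, E15 → −3.
Net charge = (+6) + (−3) = +3.

+3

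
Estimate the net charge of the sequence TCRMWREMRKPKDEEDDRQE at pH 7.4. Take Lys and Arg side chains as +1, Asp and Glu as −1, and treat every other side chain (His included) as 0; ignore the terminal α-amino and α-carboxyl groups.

Positive (K, R): R3, R6, R9, K10, K12, R18 → +6.
Negative (D, E): E7, D13, E14, E15, D16, D17, E20 → −7.
Net charge = (+6) + (−7) = −1.

-1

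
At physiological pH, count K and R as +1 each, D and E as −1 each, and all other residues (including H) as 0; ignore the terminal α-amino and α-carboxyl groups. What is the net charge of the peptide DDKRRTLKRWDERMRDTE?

+1

Positive (K, R): K3, R4, R5, K8, R9, R13, R15 → +7.
Negative (D, E): D1, D2, D11, E12, D16, E18 → −6.
Net charge = (+7) + (−6) = +1.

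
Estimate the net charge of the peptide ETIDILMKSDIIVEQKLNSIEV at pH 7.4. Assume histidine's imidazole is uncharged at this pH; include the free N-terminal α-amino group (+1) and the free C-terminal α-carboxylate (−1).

-3

The side chains ionized at physiological pH are Lys/Arg (+1) and Asp/Glu (−1); with His treated as neutral, nothing else contributes.
Positive (K, R): K8, K16 → +2.
Negative (D, E): E1, D4, D10, E14, E21 → −5.
The N-terminus (+1) and C-terminus (−1) cancel.
Net charge = (+2) + (−5) = −3.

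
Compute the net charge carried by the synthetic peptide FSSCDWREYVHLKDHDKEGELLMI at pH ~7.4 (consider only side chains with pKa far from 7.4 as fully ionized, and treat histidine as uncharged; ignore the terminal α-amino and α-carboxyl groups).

At pH ~7.4 the Lys and Arg side chains are protonated (+1), the Asp and Glu side chains are deprotonated (−1), and with His taken as neutral all other side chains carry no charge.
Positive (K, R): R7, K13, K17 → +3.
Negative (D, E): D5, E8, D14, D16, E18, E20 → −6.
Net charge = (+3) + (−6) = −3.

-3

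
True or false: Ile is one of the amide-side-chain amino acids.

The amide-side-chain residues are Asn (N) and Gln (Q).
Isoleucine is not in this group.

False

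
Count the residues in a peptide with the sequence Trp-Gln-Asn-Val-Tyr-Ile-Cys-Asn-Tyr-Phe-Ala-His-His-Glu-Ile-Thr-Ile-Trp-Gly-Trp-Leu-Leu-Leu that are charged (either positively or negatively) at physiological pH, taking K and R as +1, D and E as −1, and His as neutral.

1

Charged side chains at pH ~7.4: K, R (positive); D, E (negative).
Matching residues: Glu14.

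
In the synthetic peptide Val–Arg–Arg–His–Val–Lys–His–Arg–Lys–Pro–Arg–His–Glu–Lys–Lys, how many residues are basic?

11

The basic amino acids are Lys (K), Arg (R), and His (H).
Matching residues: Arg2, Arg3, His4, Lys6, His7, Arg8, Lys9, Arg11, His12, Lys14, Lys15.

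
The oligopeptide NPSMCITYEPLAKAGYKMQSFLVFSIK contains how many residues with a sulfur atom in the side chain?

3

Only Cys (C) and Met (M) have a sulfur atom in the side chain.
Matching residues: M4, C5, M18.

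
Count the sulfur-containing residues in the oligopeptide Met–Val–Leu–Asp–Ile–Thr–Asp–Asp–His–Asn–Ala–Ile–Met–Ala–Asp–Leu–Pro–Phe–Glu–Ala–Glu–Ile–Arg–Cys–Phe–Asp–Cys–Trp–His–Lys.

4

Cysteine (C, thiol) and methionine (M, thioether) are the two sulfur-containing amino acids.
Matching residues: Met1, Met13, Cys24, Cys27.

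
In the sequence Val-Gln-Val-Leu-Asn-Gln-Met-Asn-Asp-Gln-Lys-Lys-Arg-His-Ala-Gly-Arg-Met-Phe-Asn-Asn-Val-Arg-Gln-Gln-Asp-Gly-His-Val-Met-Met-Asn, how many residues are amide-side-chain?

10

Only N (asparagine) and Q (glutamine) carry a side-chain carboxamide.
Matching residues: Gln2, Asn5, Gln6, Asn8, Gln10, Asn20, Asn21, Gln24, Gln25, Asn32.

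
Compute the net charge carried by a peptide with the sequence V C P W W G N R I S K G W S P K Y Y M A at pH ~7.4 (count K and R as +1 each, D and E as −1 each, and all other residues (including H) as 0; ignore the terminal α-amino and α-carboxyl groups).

+3

Positive (K, R): R8, K11, K16 → +3.
Negative (D, E): none → −0.
Net charge = (+3) + (−0) = +3.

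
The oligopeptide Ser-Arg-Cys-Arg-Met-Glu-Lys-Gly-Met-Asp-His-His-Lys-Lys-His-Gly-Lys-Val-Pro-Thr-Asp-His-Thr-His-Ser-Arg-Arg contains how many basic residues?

Lysine (K), arginine (R), and histidine (H) have basic, nitrogen-containing side chains.
Matching residues: Arg2, Arg4, Lys7, His11, His12, Lys13, Lys14, His15, Lys17, His22, His24, Arg26, Arg27.

13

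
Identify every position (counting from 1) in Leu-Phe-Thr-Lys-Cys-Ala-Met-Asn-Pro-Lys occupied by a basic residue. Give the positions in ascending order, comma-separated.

4, 10

K, R, and H are the three residues with basic side chains (ε-amine, guanidinium, and imidazole respectively).
Matching residues: Lys4, Lys10.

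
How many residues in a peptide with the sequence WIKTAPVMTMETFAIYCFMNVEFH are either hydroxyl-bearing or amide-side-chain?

Hydroxyl-bearing: S, T, Y. Amide-side-chain: N, Q.
Hydroxyl-bearing residues here: T4, T9, T12, Y16 (4).
Amide-side-chain residues here: N20 (1).
The two groups share no amino acid, so total = 4 + 1 = 5.

5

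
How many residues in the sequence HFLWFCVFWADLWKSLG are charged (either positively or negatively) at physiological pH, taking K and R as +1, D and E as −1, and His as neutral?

2

Charged side chains at pH ~7.4: K, R (positive); D, E (negative).
Matching residues: D11, K14.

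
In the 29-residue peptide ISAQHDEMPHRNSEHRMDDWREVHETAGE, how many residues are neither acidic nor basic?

14

Acidic: D, E. Basic: K, R, H. All other residues are neither.
Matching residues: I1, S2, A3, Q4, M8, P9, N12, S13, M17, W20, V23, T26, A27, G28.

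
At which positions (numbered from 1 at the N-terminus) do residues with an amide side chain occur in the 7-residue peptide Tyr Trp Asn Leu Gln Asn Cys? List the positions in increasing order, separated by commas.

Asparagine (N) and glutamine (Q) have uncharged amide side chains.
Matching residues: Asn3, Gln5, Asn6.

3, 5, 6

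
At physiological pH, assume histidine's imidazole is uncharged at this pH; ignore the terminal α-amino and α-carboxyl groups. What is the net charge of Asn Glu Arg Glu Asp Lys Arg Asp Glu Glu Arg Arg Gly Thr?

-1

At pH ~7.4 the Lys and Arg side chains are protonated (+1), the Asp and Glu side chains are deprotonated (−1), and with His taken as neutral all other side chains carry no charge.
Positive (K, R): Arg3, Lys6, Arg7, Arg11, Arg12 → +5.
Negative (D, E): Glu2, Glu4, Asp5, Asp8, Glu9, Glu10 → −6.
Net charge = (+5) + (−6) = −1.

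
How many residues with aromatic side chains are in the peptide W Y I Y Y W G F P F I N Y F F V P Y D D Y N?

F, W, and Y each carry an aromatic ring on the side chain.
Matching residues: W1, Y2, Y4, Y5, W6, F8, F10, Y13, F14, F15, Y18, Y21.

12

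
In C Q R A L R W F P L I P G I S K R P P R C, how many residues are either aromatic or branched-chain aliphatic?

6

Aromatic: F, W, Y. Branched-chain aliphatic: I, L, V.
Aromatic residues here: W7, F8 (2).
Branched-chain aliphatic residues here: L5, L10, I11, I14 (4).
The two groups share no amino acid, so total = 2 + 4 = 6.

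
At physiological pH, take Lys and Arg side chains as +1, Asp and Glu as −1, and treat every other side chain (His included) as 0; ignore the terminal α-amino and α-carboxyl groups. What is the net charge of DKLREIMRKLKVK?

+4

Positive (K, R): K2, R4, R8, K9, K11, K13 → +6.
Negative (D, E): D1, E5 → −2.
Net charge = (+6) + (−2) = +4.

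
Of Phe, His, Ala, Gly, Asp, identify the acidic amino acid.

Asp

Aspartate (D) and glutamate (E) have carboxylic-acid side chains and are the acidic amino acids.
Of the listed options, only Asp belongs to this group.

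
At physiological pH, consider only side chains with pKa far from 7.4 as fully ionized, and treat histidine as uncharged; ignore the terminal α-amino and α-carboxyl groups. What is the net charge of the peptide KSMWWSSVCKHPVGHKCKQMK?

+5

At pH ~7.4 the Lys and Arg side chains are protonated (+1), the Asp and Glu side chains are deprotonated (−1), and with His taken as neutral all other side chains carry no charge.
Positive (K, R): K1, K10, K16, K18, K21 → +5.
Negative (D, E): none → −0.
Net charge = (+5) + (−0) = +5.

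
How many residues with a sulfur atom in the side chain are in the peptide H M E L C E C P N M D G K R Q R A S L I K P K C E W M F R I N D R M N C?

8

Only Cys (C) and Met (M) have a sulfur atom in the side chain.
Matching residues: M2, C5, C7, M10, C24, M27, M34, C36.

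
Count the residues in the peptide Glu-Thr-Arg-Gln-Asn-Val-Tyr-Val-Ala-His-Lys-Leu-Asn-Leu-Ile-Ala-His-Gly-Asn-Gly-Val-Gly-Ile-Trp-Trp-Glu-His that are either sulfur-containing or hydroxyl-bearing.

2

Sulfur-containing: C, M. Hydroxyl-bearing: S, T, Y.
Sulfur-containing residues here: none (0).
Hydroxyl-bearing residues here: Thr2, Tyr7 (2).
The two groups share no amino acid, so total = 0 + 2 = 2.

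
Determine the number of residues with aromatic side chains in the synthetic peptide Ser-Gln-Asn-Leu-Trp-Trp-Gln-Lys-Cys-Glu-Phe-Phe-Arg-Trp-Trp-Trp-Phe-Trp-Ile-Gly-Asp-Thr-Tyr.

10

F, W, and Y each carry an aromatic ring on the side chain.
Matching residues: Trp5, Trp6, Phe11, Phe12, Trp14, Trp15, Trp16, Phe17, Trp18, Tyr23.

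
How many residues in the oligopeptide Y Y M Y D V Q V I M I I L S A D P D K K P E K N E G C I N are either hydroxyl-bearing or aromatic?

Hydroxyl-bearing: S, T, Y. Aromatic: F, W, Y.
Hydroxyl-bearing residues here: Y1, Y2, Y4, S14 (4).
Aromatic residues here: Y1, Y2, Y4 (3).
Y is in both groups, so the 3 Y residues must not be double-counted.
Total = 4 + 3 − 3 = 4.

4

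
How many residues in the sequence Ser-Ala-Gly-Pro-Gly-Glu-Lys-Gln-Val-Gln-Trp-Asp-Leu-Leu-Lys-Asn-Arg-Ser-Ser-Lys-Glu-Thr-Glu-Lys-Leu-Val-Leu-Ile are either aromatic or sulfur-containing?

Aromatic: F, W, Y. Sulfur-containing: C, M.
Aromatic residues here: Trp11 (1).
Sulfur-containing residues here: none (0).
The two groups share no amino acid, so total = 1 + 0 = 1.

1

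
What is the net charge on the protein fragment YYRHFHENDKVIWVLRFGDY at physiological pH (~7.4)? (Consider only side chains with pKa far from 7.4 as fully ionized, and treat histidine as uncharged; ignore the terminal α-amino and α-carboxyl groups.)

0

The side chains ionized at physiological pH are Lys/Arg (+1) and Asp/Glu (−1); with His treated as neutral, nothing else contributes.
Positive (K, R): R3, K10, R16 → +3.
Negative (D, E): E7, D9, D19 → −3.
Net charge = (+3) + (−3) = 0.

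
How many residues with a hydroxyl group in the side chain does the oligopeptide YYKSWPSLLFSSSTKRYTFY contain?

S, T, and Y are the three residues with a side-chain hydroxyl.
Matching residues: Y1, Y2, S4, S7, S11, S12, S13, T14, Y17, T18, Y20.

11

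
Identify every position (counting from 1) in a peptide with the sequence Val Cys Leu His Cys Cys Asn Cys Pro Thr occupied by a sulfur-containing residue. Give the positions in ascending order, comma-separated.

Cysteine (C, thiol) and methionine (M, thioether) are the two sulfur-containing amino acids.
Matching residues: Cys2, Cys5, Cys6, Cys8.

2, 5, 6, 8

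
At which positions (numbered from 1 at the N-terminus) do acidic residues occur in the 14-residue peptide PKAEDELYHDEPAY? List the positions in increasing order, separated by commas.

4, 5, 6, 10, 11

The acidic residues are Asp (D) and Glu (E), whose side chains end in a carboxylate group.
Matching residues: E4, D5, E6, D10, E11.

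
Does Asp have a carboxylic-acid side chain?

Aspartate (D) and glutamate (E) have carboxylic-acid side chains and are the acidic amino acids.
Aspartate is in this group.

Yes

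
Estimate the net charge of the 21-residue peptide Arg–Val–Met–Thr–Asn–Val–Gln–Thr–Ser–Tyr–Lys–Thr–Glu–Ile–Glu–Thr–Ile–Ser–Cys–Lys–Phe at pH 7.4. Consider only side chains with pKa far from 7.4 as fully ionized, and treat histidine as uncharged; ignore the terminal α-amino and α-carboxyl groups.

At pH ~7.4 the Lys and Arg side chains are protonated (+1), the Asp and Glu side chains are deprotonated (−1), and with His taken as neutral all other side chains carry no charge.
Positive (K, R): Arg1, Lys11, Lys20 → +3.
Negative (D, E): Glu13, Glu15 → −2.
Net charge = (+3) + (−2) = +1.

+1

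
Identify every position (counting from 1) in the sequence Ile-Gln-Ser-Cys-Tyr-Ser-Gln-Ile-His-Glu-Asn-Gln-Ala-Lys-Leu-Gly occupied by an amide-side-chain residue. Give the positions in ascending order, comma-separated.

2, 7, 11, 12

The amide-side-chain residues are Asn (N) and Gln (Q).
Matching residues: Gln2, Gln7, Asn11, Gln12.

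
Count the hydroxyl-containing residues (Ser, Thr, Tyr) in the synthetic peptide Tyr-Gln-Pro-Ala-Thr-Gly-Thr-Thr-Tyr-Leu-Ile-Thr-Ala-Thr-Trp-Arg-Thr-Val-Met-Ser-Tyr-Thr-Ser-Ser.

Matching residues: Tyr1, Thr5, Thr7, Thr8, Tyr9, Thr12, Thr14, Thr17, Ser20, Tyr21, Thr22, Ser23, Ser24.

13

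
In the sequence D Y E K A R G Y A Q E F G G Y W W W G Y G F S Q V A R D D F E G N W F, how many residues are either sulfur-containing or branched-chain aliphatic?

1

Sulfur-containing: C, M. Branched-chain aliphatic: I, L, V.
Sulfur-containing residues here: none (0).
Branched-chain aliphatic residues here: V25 (1).
The two groups share no amino acid, so total = 0 + 1 = 1.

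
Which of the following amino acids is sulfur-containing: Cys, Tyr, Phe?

The sulfur-bearing residues are cysteine (–SH) and methionine (–S–CH₃).
Of the listed options, only Cys belongs to this group.

Cys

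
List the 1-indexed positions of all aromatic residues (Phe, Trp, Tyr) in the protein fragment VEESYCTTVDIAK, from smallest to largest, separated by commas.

5

Matching residues: Y5.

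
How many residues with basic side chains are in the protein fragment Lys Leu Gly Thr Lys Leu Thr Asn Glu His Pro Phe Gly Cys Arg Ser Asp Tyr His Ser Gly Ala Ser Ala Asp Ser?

The basic amino acids are Lys (K), Arg (R), and His (H).
Matching residues: Lys1, Lys5, His10, Arg15, His19.

5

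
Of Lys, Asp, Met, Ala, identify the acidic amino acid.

Asp

Aspartate (D) and glutamate (E) have carboxylic-acid side chains and are the acidic amino acids.
Of the listed options, only Asp belongs to this group.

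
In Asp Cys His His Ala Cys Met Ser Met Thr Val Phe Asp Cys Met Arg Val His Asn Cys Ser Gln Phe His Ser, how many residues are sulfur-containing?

The sulfur-bearing residues are cysteine (–SH) and methionine (–S–CH₃).
Matching residues: Cys2, Cys6, Met7, Met9, Cys14, Met15, Cys20.

7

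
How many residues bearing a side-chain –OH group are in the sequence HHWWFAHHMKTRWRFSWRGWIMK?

2

S, T, and Y are the three residues with a side-chain hydroxyl.
Matching residues: T11, S16.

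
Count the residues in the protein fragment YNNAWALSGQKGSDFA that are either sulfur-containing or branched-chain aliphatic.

1

Sulfur-containing: C, M. Branched-chain aliphatic: I, L, V.
Sulfur-containing residues here: none (0).
Branched-chain aliphatic residues here: L7 (1).
The two groups share no amino acid, so total = 0 + 1 = 1.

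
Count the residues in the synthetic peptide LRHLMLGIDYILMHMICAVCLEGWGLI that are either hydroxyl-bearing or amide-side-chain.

1

Hydroxyl-bearing: S, T, Y. Amide-side-chain: N, Q.
Hydroxyl-bearing residues here: Y10 (1).
Amide-side-chain residues here: none (0).
The two groups share no amino acid, so total = 1 + 0 = 1.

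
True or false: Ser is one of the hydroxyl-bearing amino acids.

True

The –OH-bearing residues are Ser, Thr (aliphatic alcohols), and Tyr (phenol).
Serine is in this group.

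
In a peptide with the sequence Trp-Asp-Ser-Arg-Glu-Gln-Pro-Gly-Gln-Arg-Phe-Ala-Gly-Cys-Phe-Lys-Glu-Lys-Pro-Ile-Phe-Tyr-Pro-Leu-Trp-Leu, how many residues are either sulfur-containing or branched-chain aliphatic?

4

Sulfur-containing: C, M. Branched-chain aliphatic: I, L, V.
Sulfur-containing residues here: Cys14 (1).
Branched-chain aliphatic residues here: Ile20, Leu24, Leu26 (3).
The two groups share no amino acid, so total = 1 + 3 = 4.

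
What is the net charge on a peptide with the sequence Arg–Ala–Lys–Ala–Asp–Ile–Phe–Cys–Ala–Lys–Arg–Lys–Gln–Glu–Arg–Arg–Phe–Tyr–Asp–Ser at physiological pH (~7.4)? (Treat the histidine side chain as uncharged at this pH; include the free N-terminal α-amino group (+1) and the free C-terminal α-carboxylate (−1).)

The side chains ionized at physiological pH are Lys/Arg (+1) and Asp/Glu (−1); with His treated as neutral, nothing else contributes.
Positive (K, R): Arg1, Lys3, Lys10, Arg11, Lys12, Arg15, Arg16 → +7.
Negative (D, E): Asp5, Glu14, Asp19 → −3.
The N-terminus (+1) and C-terminus (−1) cancel.
Net charge = (+7) + (−3) = +4.

+4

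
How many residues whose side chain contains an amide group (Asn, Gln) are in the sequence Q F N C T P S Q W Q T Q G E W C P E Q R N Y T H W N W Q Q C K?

Matching residues: Q1, N3, Q8, Q10, Q12, Q19, N21, N26, Q28, Q29.

10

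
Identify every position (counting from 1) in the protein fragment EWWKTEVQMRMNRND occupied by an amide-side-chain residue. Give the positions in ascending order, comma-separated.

Only N (asparagine) and Q (glutamine) carry a side-chain carboxamide.
Matching residues: Q8, N12, N14.

8, 12, 14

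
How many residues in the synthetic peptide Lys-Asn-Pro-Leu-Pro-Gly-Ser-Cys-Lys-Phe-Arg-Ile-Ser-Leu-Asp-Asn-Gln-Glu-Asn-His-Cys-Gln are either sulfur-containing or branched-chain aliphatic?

5

Sulfur-containing: C, M. Branched-chain aliphatic: I, L, V.
Sulfur-containing residues here: Cys8, Cys21 (2).
Branched-chain aliphatic residues here: Leu4, Ile12, Leu14 (3).
The two groups share no amino acid, so total = 2 + 3 = 5.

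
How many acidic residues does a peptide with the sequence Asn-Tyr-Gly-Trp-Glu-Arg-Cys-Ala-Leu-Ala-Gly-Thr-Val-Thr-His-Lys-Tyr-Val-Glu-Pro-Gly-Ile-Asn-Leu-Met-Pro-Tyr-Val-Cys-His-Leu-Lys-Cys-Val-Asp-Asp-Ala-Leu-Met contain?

4

Aspartate (D) and glutamate (E) have carboxylic-acid side chains and are the acidic amino acids.
Matching residues: Glu5, Glu19, Asp35, Asp36.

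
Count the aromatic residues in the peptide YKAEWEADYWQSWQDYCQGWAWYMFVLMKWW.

12

F, W, and Y each carry an aromatic ring on the side chain.
Matching residues: Y1, W5, Y9, W10, W13, Y16, W20, W22, Y23, F25, W30, W31.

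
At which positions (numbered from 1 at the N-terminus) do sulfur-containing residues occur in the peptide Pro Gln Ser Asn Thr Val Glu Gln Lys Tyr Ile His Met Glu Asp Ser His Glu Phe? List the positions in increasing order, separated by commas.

13

Only Cys (C) and Met (M) have a sulfur atom in the side chain.
Matching residues: Met13.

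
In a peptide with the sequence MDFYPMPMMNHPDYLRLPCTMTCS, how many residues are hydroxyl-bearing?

5

S, T, and Y are the three residues with a side-chain hydroxyl.
Matching residues: Y4, Y14, T20, T22, S24.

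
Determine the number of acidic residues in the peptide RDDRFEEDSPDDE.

Only D (aspartate) and E (glutamate) carry a side-chain carboxylic acid.
Matching residues: D2, D3, E6, E7, D8, D11, D12, E13.

8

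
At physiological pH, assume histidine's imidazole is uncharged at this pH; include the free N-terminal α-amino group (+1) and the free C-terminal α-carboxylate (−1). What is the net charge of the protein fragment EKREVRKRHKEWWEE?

+1

The side chains ionized at physiological pH are Lys/Arg (+1) and Asp/Glu (−1); with His treated as neutral, nothing else contributes.
Positive (K, R): K2, R3, R6, K7, R8, K10 → +6.
Negative (D, E): E1, E4, E11, E14, E15 → −5.
The N-terminus (+1) and C-terminus (−1) cancel.
Net charge = (+6) + (−5) = +1.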